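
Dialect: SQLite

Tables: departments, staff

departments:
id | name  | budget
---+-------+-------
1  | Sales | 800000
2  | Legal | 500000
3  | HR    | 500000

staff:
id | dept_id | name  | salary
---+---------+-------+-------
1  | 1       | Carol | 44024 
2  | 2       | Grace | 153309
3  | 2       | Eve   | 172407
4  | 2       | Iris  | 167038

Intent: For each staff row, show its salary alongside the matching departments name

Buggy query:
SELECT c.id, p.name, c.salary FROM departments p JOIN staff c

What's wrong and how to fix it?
Bug: Missing join condition: each staff row is matched to all departments rows instead of just its own

Fix: Add ON c.dept_id = p.id to the JOIN

Corrected query:
SELECT c.id, p.name, c.salary FROM departments p JOIN staff c ON c.dept_id = p.id

Result:
id | name  | salary
---+-------+-------
1  | Sales | 44024 
2  | Legal | 153309
3  | Legal | 172407
4  | Legal | 167038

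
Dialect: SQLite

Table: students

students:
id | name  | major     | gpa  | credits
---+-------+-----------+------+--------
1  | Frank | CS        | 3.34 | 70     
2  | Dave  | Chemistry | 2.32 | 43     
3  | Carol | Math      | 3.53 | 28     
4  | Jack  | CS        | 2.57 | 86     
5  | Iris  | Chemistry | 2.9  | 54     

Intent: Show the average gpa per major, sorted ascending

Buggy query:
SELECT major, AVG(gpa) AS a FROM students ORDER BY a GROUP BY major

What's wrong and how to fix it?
Bug: GROUP BY must precede ORDER BY

Fix: Reorder: SELECT … FROM … GROUP BY … ORDER BY …

Corrected query:
SELECT major, AVG(gpa) AS a FROM students GROUP BY major ORDER BY a

Result:
major     | a    
----------+------
Chemistry | 2.61 
CS        | 2.955
Math      | 3.53 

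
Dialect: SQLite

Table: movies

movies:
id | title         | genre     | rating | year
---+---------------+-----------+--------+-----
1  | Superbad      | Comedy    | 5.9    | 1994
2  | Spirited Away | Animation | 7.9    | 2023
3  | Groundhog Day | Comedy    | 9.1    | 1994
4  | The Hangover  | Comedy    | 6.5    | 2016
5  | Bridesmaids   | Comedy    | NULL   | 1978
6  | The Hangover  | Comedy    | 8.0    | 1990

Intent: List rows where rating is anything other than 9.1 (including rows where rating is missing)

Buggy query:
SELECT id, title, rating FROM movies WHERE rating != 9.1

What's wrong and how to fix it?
Bug: Inequality against NULL is unknown, not true; rows with NULL are dropped

Fix: Handle NULL separately with IS NULL alongside the inequality

Corrected query:
SELECT id, title, rating FROM movies WHERE rating != 9.1 OR rating IS NULL

Result:
id | title         | rating
---+---------------+-------
1  | Superbad      | 5.9   
2  | Spirited Away | 7.9   
4  | The Hangover  | 6.5   
5  | Bridesmaids   | NULL  
6  | The Hangover  | 8     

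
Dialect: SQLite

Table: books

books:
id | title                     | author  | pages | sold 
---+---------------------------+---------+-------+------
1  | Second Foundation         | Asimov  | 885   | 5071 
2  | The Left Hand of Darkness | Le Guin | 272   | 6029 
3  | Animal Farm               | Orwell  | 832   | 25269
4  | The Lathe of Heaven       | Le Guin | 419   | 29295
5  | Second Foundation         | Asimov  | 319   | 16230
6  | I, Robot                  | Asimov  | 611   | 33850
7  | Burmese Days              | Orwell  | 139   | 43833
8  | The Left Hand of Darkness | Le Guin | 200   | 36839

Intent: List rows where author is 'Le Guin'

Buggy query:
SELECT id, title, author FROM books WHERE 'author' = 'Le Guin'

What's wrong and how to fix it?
Bug: 'author' in single quotes is a string literal, not the column; the comparison is literal-vs-literal and never true

Fix: Reference the column as author without single quotes

Corrected query:
SELECT id, title, author FROM books WHERE author = 'Le Guin'

Result:
id | title                     | author 
---+---------------------------+--------
2  | The Left Hand of Darkness | Le Guin
4  | The Lathe of Heaven       | Le Guin
8  | The Left Hand of Darkness | Le Guin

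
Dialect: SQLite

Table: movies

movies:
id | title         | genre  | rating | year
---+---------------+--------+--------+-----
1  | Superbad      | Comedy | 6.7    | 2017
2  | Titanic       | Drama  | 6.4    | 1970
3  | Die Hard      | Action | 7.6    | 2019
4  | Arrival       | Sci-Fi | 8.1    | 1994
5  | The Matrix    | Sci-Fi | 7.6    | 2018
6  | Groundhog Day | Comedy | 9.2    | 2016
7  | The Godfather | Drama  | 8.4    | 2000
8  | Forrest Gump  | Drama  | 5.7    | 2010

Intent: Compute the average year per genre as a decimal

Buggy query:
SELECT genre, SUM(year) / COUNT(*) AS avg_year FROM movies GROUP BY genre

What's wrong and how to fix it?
Bug: SUM(year) and COUNT(*) are both integers; the division truncates the fractional part

Fix: Multiply by 1.0 (or CAST to REAL) to force floating-point division

Corrected query:
SELECT genre, SUM(year) * 1.0 / COUNT(*) AS avg_year FROM movies GROUP BY genre

Result:
genre  | avg_year   
-------+------------
Action | 2019       
Comedy | 2016.5     
Drama  | 1993.333333
Sci-Fi | 2006       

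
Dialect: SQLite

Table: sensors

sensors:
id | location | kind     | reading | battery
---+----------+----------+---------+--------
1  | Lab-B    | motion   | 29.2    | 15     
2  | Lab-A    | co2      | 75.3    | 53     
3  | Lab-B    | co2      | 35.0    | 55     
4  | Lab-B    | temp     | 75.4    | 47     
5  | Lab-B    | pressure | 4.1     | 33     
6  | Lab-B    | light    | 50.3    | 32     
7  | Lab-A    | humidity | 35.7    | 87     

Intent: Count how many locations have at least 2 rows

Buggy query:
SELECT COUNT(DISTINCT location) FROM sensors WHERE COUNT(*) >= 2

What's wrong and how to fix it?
Bug: WHERE filters individual rows, not groups, so a group-level COUNT is invalid there

Fix: Group first with HAVING COUNT(*) >= 2, then COUNT the resulting groups

Corrected query:
SELECT COUNT(*) FROM (SELECT location FROM sensors GROUP BY location HAVING COUNT(*) >= 2)

Result:
COUNT(*)
--------
2       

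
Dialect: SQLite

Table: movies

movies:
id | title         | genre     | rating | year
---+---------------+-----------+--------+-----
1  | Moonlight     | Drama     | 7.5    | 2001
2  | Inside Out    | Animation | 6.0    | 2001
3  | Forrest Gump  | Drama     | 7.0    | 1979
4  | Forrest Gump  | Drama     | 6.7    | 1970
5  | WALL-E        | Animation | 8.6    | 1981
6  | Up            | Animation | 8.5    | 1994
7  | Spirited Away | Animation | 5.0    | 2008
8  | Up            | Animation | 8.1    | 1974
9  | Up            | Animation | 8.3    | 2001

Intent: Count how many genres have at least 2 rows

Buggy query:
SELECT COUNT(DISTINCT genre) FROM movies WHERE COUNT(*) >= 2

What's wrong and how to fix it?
Bug: WHERE filters individual rows, not groups, so a group-level COUNT is invalid there

Fix: Use a subquery that GROUPs and filters with HAVING, then count its rows

Corrected query:
SELECT COUNT(*) FROM (SELECT genre FROM movies GROUP BY genre HAVING COUNT(*) >= 2)

Result:
COUNT(*)
--------
2       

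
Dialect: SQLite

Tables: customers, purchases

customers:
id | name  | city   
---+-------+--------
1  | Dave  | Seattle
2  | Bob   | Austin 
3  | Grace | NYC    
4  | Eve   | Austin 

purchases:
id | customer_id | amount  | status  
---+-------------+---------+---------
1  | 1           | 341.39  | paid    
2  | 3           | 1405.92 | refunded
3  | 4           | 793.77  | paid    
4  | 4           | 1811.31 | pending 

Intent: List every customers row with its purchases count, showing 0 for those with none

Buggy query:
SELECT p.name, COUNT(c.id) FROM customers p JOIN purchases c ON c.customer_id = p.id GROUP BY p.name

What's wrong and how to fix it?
Bug: An inner join excludes parents with zero children

Fix: Use LEFT JOIN so parents without children still appear (COUNT(c.id) gives 0)

Corrected query:
SELECT p.name, COUNT(c.id) FROM customers p LEFT JOIN purchases c ON c.customer_id = p.id GROUP BY p.name

Result:
name  | COUNT(c.id)
------+------------
Bob   | 0          
Dave  | 1          
Eve   | 2          
Grace | 1          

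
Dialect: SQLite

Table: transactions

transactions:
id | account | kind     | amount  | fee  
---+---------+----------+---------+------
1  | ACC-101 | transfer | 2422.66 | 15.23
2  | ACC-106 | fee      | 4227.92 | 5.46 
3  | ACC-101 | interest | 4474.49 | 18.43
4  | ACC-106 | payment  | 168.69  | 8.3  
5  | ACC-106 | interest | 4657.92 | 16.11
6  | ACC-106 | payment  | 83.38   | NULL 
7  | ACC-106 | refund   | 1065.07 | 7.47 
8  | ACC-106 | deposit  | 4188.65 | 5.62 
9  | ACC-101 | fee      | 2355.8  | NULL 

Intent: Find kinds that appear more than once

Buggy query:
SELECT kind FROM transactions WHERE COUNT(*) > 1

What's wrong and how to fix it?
Bug: WHERE can't reference COUNT(*); aggregates are computed after WHERE

Fix: Group first, then use HAVING for the count condition

Corrected query:
SELECT kind FROM transactions GROUP BY kind HAVING COUNT(*) > 1

Result:
kind    
--------
fee     
interest
payment 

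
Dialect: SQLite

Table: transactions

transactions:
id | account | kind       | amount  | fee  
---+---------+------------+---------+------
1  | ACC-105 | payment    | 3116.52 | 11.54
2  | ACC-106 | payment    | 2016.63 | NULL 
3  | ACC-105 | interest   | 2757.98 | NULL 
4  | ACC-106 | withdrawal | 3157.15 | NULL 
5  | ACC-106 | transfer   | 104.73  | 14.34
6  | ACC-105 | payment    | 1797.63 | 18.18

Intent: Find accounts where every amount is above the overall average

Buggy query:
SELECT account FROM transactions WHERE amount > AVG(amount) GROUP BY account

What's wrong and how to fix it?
Bug: WHERE evaluates per row before aggregation, so AVG() is unavailable

Fix: Use a subquery for AVG and a HAVING MIN(...) filter so the condition holds for every row in the group

Corrected query:
SELECT account FROM transactions GROUP BY account HAVING MIN(amount) > (SELECT AVG(amount) FROM transactions)

Result:
(no rows)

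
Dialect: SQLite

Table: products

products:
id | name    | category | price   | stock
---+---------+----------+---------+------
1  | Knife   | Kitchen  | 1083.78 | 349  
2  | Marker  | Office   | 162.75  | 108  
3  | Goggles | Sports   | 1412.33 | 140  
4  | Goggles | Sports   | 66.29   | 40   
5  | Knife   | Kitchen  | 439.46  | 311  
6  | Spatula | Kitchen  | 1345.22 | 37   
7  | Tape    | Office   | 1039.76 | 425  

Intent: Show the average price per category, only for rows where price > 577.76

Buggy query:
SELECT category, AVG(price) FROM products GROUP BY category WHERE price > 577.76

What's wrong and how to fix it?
Bug: Row-level WHERE must come before GROUP BY in the clause order

Fix: Move the WHERE clause before GROUP BY

Corrected query:
SELECT category, AVG(price) FROM products WHERE price > 577.76 GROUP BY category

Result:
category | AVG(price)
---------+-----------
Kitchen  | 1214.5    
Office   | 1039.76   
Sports   | 1412.33   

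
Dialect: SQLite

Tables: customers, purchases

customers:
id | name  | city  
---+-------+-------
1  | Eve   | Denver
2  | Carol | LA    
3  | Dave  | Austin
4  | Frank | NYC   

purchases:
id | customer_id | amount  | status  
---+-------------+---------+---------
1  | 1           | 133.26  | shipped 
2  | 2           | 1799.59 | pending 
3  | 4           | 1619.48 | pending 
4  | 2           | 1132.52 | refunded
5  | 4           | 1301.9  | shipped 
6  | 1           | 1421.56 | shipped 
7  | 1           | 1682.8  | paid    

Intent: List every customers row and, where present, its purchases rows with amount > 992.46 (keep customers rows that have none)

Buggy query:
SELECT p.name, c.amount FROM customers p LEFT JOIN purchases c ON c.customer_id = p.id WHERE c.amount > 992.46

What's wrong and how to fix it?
Bug: Filtering c.amount in WHERE discards the NULL rows produced by LEFT JOIN, turning it into an inner join

Fix: Put 'c.amount > 992.46' in the JOIN's ON clause instead of WHERE

Corrected query:
SELECT p.name, c.amount FROM customers p LEFT JOIN purchases c ON c.customer_id = p.id AND c.amount > 992.46

Result:
name  | amount 
------+--------
Eve   | 1421.56
Eve   | 1682.8 
Carol | 1132.52
Carol | 1799.59
Dave  | NULL   
Frank | 1301.9 
Frank | 1619.48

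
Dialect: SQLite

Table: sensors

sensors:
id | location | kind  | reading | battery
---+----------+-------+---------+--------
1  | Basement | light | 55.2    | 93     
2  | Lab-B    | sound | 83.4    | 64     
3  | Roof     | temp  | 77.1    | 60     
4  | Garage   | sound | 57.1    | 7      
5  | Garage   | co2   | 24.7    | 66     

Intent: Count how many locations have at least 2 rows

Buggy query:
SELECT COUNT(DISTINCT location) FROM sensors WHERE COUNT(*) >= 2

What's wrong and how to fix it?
Bug: COUNT(*) cannot appear in WHERE; the per-group count doesn't exist yet

Fix: Use a subquery that GROUPs and filters with HAVING, then count its rows

Corrected query:
SELECT COUNT(*) FROM (SELECT location FROM sensors GROUP BY location HAVING COUNT(*) >= 2)

Result:
COUNT(*)
--------
1       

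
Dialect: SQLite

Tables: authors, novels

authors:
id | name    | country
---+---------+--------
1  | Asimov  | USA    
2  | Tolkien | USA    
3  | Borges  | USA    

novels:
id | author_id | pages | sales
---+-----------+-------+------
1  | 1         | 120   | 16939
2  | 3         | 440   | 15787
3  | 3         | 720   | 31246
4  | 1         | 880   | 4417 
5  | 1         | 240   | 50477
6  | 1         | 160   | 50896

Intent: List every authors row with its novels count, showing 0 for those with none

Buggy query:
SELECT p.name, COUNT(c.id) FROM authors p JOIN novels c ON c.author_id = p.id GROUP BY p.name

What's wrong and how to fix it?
Bug: INNER JOIN drops authors rows that have no matching novels rows

Fix: Use LEFT JOIN so parents without children still appear (COUNT(c.id) gives 0)

Corrected query:
SELECT p.name, COUNT(c.id) FROM authors p LEFT JOIN novels c ON c.author_id = p.id GROUP BY p.name

Result:
name    | COUNT(c.id)
--------+------------
Asimov  | 4          
Borges  | 2          
Tolkien | 0          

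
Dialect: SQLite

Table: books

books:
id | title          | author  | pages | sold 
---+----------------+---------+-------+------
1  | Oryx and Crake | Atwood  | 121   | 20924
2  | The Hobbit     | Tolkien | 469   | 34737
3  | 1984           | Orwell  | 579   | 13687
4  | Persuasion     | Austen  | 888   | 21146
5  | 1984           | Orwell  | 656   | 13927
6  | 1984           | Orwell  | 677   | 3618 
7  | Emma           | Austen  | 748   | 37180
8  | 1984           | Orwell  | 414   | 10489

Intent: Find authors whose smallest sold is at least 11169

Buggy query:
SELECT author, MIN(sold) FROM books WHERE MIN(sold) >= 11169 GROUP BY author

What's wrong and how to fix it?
Bug: MIN() in WHERE is a misuse of aggregate

Fix: Use HAVING for the per-group MIN condition

Corrected query:
SELECT author, MIN(sold) FROM books GROUP BY author HAVING MIN(sold) >= 11169

Result:
author  | MIN(sold)
--------+----------
Atwood  | 20924    
Austen  | 21146    
Tolkien | 34737    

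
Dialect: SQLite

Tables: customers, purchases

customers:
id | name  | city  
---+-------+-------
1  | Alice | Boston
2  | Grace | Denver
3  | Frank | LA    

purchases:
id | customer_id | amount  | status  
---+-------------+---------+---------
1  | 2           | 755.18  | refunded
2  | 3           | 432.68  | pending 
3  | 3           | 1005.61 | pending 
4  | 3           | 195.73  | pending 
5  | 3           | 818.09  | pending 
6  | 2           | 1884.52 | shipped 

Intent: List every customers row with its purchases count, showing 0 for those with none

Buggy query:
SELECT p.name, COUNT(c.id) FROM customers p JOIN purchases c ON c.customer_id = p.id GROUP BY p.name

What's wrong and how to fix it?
Bug: An inner join excludes parents with zero children

Fix: Use LEFT JOIN so parents without children still appear (COUNT(c.id) gives 0)

Corrected query:
SELECT p.name, COUNT(c.id) FROM customers p LEFT JOIN purchases c ON c.customer_id = p.id GROUP BY p.name

Result:
name  | COUNT(c.id)
------+------------
Alice | 0          
Frank | 4          
Grace | 2          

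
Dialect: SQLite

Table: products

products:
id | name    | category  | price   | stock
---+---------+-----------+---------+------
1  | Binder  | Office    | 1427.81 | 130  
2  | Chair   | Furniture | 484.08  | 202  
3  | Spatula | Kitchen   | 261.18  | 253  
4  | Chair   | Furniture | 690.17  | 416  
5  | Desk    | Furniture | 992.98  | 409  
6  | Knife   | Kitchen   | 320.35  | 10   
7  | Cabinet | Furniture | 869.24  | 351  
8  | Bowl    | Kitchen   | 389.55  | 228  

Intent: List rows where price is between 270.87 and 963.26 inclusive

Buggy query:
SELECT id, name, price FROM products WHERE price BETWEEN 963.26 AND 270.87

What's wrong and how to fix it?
Bug: BETWEEN expects the lower bound first; with 963.26 AND 270.87 the range is empty

Fix: Write BETWEEN 270.87 AND 963.26

Corrected query:
SELECT id, name, price FROM products WHERE price BETWEEN 270.87 AND 963.26

Result:
id | name    | price 
---+---------+-------
2  | Chair   | 484.08
4  | Chair   | 690.17
6  | Knife   | 320.35
7  | Cabinet | 869.24
8  | Bowl    | 389.55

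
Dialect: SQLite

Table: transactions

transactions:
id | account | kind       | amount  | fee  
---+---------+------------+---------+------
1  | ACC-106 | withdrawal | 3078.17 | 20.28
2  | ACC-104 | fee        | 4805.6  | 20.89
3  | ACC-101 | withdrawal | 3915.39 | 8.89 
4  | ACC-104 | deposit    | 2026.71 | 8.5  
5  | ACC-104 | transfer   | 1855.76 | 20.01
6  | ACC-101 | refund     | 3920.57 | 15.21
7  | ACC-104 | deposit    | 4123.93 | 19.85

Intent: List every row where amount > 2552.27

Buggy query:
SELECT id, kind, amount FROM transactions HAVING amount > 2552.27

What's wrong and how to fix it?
Bug: HAVING filters the output of aggregation, but this query has no GROUP BY and no aggregate functions, so SQLite rejects it (HAVING clause on a non-aggregate query); the condition here is per row

Fix: Replace HAVING with WHERE since the condition applies to individual rows

Corrected query:
SELECT id, kind, amount FROM transactions WHERE amount > 2552.27

Result:
id | kind       | amount 
---+------------+--------
1  | withdrawal | 3078.17
2  | fee        | 4805.6 
3  | withdrawal | 3915.39
6  | refund     | 3920.57
7  | deposit    | 4123.93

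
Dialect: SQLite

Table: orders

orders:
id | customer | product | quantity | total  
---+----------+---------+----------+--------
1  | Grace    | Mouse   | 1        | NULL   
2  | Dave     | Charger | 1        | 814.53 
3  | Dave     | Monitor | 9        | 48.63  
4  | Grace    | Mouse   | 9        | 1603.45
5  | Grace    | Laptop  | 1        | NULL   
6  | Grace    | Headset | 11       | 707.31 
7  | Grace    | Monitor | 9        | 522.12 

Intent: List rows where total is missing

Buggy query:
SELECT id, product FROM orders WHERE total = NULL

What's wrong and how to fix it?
Bug: Comparing to NULL with '=' never matches; NULL = NULL is unknown, not true

Fix: Replace '= NULL' with 'IS NULL'

Corrected query:
SELECT id, product FROM orders WHERE total IS NULL

Result:
id | product
---+--------
1  | Mouse  
5  | Laptop 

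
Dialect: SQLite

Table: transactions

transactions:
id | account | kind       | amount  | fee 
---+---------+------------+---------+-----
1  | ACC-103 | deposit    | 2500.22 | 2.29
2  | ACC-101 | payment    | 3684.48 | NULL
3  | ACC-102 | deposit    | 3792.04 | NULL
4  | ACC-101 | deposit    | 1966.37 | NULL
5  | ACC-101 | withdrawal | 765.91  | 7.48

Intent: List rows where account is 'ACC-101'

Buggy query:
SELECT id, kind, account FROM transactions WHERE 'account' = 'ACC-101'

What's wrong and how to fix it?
Bug: Single quotes denote string literals in SQL; the column name is being compared as a constant string

Fix: Reference the column as account without single quotes

Corrected query:
SELECT id, kind, account FROM transactions WHERE account = 'ACC-101'

Result:
id | kind       | account
---+------------+--------
2  | payment    | ACC-101
4  | deposit    | ACC-101
5  | withdrawal | ACC-101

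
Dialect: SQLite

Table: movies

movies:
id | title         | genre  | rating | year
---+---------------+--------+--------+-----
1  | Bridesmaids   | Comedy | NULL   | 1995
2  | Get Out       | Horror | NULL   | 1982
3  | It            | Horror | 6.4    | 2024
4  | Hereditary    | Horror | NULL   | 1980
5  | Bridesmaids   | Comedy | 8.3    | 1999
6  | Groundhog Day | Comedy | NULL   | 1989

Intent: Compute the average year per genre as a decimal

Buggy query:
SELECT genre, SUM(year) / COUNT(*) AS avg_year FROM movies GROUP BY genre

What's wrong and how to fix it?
Bug: Both operands are integers, so '/' performs integer division and truncates

Fix: Cast one side to REAL so the division keeps the fractional part

Corrected query:
SELECT genre, SUM(year) * 1.0 / COUNT(*) AS avg_year FROM movies GROUP BY genre

Result:
genre  | avg_year   
-------+------------
Comedy | 1994.333333
Horror | 1995.333333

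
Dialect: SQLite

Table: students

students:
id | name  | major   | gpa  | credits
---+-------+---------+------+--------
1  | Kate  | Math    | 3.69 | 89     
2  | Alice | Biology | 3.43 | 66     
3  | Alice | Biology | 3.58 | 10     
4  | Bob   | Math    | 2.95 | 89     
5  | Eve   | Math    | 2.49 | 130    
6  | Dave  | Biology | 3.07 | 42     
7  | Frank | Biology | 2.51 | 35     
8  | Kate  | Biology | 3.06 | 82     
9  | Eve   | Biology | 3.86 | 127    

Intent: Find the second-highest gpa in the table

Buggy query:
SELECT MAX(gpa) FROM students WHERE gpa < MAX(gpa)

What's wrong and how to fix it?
Bug: The inner MAX is an aggregate inside WHERE, which is not allowed

Fix: Put the inner MAX in a scalar subquery

Corrected query:
SELECT MAX(gpa) FROM students WHERE gpa < (SELECT MAX(gpa) FROM students)

Result:
MAX(gpa)
--------
3.69    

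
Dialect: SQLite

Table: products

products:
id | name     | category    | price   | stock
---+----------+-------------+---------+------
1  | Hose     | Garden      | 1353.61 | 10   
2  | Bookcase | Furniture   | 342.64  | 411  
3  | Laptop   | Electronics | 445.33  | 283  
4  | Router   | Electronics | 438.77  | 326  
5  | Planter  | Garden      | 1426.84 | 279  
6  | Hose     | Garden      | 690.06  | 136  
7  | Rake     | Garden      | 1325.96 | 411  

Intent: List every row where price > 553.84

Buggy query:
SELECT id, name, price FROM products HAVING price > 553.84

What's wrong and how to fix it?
Bug: This is a non-aggregate query (no GROUP BY, no aggregates), so in SQLite the HAVING clause is invalid here; a row-level condition belongs in WHERE

Fix: Use WHERE for row-level filtering

Corrected query:
SELECT id, name, price FROM products WHERE price > 553.84

Result:
id | name    | price  
---+---------+--------
1  | Hose    | 1353.61
5  | Planter | 1426.84
6  | Hose    | 690.06 
7  | Rake    | 1325.96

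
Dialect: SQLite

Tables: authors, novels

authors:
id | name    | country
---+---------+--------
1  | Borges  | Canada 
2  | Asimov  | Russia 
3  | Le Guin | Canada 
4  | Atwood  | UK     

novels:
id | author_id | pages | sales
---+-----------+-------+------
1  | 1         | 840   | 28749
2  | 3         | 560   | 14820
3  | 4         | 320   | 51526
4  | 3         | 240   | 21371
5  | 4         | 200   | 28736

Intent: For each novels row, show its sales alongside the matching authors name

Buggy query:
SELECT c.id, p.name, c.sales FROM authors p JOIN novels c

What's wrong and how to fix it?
Bug: Missing join condition: each novels row is matched to all authors rows instead of just its own

Fix: Specify the join condition linking the foreign key to the parent id

Corrected query:
SELECT c.id, p.name, c.sales FROM authors p JOIN novels c ON c.author_id = p.id

Result:
id | name    | sales
---+---------+------
1  | Borges  | 28749
2  | Le Guin | 14820
3  | Atwood  | 51526
4  | Le Guin | 21371
5  | Atwood  | 28736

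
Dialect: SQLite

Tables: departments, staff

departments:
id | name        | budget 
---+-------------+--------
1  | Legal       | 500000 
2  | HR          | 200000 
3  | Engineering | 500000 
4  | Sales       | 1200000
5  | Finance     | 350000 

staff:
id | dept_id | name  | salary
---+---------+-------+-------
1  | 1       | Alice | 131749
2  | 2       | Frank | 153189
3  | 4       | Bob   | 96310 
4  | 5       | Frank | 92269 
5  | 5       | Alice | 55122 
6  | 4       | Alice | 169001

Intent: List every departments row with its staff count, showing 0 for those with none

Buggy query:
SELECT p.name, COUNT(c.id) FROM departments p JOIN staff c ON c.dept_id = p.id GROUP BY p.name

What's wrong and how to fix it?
Bug: INNER JOIN drops departments rows that have no matching staff rows

Fix: Use LEFT JOIN so parents without children still appear (COUNT(c.id) gives 0)

Corrected query:
SELECT p.name, COUNT(c.id) FROM departments p LEFT JOIN staff c ON c.dept_id = p.id GROUP BY p.name

Result:
name        | COUNT(c.id)
------------+------------
Engineering | 0          
Finance     | 2          
HR          | 1          
Legal       | 1          
Sales       | 2          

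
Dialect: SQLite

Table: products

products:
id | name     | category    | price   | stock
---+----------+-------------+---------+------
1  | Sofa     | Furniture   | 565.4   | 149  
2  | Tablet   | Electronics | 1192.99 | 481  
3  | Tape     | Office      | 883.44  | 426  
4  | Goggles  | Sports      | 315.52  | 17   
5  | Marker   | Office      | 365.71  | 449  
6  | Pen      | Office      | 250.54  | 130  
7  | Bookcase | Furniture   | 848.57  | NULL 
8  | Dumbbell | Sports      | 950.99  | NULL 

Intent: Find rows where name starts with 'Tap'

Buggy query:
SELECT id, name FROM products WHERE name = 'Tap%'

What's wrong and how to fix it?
Bug: '=' compares the literal string including the % character; pattern matching needs LIKE

Fix: Use LIKE for wildcard pattern matching

Corrected query:
SELECT id, name FROM products WHERE name LIKE 'Tap%'

Result:
id | name
---+-----
3  | Tape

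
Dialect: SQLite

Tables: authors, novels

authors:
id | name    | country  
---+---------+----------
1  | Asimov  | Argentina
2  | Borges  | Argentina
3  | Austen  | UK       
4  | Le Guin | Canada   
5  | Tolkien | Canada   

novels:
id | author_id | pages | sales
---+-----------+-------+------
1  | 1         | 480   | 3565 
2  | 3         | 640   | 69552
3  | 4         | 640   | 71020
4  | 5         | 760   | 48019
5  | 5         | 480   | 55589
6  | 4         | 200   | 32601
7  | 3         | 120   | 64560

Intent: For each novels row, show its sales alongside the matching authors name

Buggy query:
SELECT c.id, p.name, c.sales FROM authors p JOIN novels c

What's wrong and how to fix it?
Bug: Missing join condition: each novels row is matched to all authors rows instead of just its own

Fix: Add ON c.author_id = p.id to the JOIN

Corrected query:
SELECT c.id, p.name, c.sales FROM authors p JOIN novels c ON c.author_id = p.id

Result:
id | name    | sales
---+---------+------
1  | Asimov  | 3565 
2  | Austen  | 69552
3  | Le Guin | 71020
4  | Tolkien | 48019
5  | Tolkien | 55589
6  | Le Guin | 32601
7  | Austen  | 64560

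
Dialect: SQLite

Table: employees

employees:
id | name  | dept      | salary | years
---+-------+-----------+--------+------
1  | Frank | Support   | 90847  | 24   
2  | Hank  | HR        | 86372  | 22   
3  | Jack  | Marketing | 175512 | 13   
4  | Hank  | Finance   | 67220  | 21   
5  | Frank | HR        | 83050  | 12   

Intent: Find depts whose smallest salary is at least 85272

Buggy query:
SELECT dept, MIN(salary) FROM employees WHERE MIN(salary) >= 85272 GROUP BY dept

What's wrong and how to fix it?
Bug: MIN() in WHERE is a misuse of aggregate

Fix: Replace WHERE with HAVING after the GROUP BY

Corrected query:
SELECT dept, MIN(salary) FROM employees GROUP BY dept HAVING MIN(salary) >= 85272

Result:
dept      | MIN(salary)
----------+------------
Marketing | 175512     
Support   | 90847      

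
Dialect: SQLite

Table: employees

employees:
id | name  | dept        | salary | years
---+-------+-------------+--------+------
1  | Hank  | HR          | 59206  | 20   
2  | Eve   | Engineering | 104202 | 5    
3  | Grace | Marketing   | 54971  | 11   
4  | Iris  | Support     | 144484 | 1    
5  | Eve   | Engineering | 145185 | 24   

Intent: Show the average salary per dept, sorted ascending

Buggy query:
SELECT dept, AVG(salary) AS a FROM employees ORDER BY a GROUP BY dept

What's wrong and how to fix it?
Bug: GROUP BY must precede ORDER BY

Fix: Move ORDER BY to the end, after GROUP BY

Corrected query:
SELECT dept, AVG(salary) AS a FROM employees GROUP BY dept ORDER BY a

Result:
dept        | a       
------------+---------
Marketing   | 54971   
HR          | 59206   
Engineering | 124693.5
Support     | 144484  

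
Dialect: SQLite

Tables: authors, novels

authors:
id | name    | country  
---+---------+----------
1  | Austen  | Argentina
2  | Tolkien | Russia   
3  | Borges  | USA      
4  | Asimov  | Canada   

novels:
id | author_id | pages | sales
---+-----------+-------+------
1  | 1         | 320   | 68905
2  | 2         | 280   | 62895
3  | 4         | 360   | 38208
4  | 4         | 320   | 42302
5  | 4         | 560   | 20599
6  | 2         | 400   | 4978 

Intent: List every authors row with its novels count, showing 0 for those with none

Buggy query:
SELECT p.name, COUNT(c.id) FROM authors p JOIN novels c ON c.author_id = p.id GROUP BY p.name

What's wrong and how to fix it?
Bug: INNER JOIN drops authors rows that have no matching novels rows

Fix: Switch to LEFT JOIN to retain unmatched parent rows

Corrected query:
SELECT p.name, COUNT(c.id) FROM authors p LEFT JOIN novels c ON c.author_id = p.id GROUP BY p.name

Result:
name    | COUNT(c.id)
--------+------------
Asimov  | 3          
Austen  | 1          
Borges  | 0          
Tolkien | 2          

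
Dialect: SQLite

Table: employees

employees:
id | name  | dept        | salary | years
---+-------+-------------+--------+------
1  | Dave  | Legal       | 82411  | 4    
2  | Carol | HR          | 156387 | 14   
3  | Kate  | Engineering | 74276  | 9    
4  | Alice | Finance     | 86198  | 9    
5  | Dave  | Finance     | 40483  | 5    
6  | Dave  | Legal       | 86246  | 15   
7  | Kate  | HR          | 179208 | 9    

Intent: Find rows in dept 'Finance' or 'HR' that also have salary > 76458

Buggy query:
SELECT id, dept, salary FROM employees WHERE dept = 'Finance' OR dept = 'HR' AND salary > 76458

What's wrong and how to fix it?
Bug: Without parentheses, AND is evaluated before OR, so the salary filter only applies to the 'HR' branch

Fix: Group the OR with parentheses (or use IN), then AND the threshold

Corrected query:
SELECT id, dept, salary FROM employees WHERE (dept = 'Finance' OR dept = 'HR') AND salary > 76458

Result:
id | dept    | salary
---+---------+-------
2  | HR      | 156387
4  | Finance | 86198 
7  | HR      | 179208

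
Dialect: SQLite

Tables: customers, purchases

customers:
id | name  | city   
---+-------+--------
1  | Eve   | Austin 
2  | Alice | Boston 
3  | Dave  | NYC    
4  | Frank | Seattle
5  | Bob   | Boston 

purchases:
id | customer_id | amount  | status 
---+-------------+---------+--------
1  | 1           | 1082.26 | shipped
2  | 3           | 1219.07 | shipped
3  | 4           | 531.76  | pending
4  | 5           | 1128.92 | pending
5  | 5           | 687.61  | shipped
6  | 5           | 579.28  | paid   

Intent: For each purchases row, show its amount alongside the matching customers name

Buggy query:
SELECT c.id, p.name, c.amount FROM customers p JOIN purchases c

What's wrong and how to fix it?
Bug: Missing join condition: each purchases row is matched to all customers rows instead of just its own

Fix: Add ON c.customer_id = p.id to the JOIN

Corrected query:
SELECT c.id, p.name, c.amount FROM customers p JOIN purchases c ON c.customer_id = p.id

Result:
id | name  | amount 
---+-------+--------
1  | Eve   | 1082.26
2  | Dave  | 1219.07
3  | Frank | 531.76 
4  | Bob   | 1128.92
5  | Bob   | 687.61 
6  | Bob   | 579.28 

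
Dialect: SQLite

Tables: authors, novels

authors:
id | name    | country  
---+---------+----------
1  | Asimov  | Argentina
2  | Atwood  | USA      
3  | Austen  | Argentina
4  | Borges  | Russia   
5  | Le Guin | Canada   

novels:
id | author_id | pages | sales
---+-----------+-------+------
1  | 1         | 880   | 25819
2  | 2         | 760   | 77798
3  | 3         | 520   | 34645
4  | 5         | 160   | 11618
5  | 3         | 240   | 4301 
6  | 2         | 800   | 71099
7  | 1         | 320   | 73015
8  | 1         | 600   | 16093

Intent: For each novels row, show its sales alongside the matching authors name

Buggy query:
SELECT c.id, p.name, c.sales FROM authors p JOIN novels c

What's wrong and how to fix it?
Bug: Missing join condition: each novels row is matched to all authors rows instead of just its own

Fix: Add ON c.author_id = p.id to the JOIN

Corrected query:
SELECT c.id, p.name, c.sales FROM authors p JOIN novels c ON c.author_id = p.id

Result:
id | name    | sales
---+---------+------
1  | Asimov  | 25819
2  | Atwood  | 77798
3  | Austen  | 34645
4  | Le Guin | 11618
5  | Austen  | 4301 
6  | Atwood  | 71099
7  | Asimov  | 73015
8  | Asimov  | 16093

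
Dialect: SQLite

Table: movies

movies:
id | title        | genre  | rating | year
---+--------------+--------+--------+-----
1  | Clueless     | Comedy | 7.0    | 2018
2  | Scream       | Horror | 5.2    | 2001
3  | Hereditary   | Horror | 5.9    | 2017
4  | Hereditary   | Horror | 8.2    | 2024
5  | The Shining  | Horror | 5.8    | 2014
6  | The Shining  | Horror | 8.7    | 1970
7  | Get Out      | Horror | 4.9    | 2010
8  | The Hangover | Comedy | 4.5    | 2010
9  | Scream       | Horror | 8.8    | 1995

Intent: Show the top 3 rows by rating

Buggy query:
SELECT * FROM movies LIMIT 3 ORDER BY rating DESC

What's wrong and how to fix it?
Bug: LIMIT must come after ORDER BY

Fix: Sort with ORDER BY, then apply LIMIT

Corrected query:
SELECT * FROM movies ORDER BY rating DESC LIMIT 3

Result:
id | title       | genre  | rating | year
---+-------------+--------+--------+-----
9  | Scream      | Horror | 8.8    | 1995
6  | The Shining | Horror | 8.7    | 1970
4  | Hereditary  | Horror | 8.2    | 2024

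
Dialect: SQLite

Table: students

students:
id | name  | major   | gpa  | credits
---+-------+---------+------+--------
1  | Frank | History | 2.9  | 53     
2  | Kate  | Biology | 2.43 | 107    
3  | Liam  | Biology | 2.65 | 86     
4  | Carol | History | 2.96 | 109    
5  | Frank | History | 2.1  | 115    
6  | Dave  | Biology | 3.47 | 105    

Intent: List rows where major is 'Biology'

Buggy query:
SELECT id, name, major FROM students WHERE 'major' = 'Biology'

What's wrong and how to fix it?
Bug: Single quotes denote string literals in SQL; the column name is being compared as a constant string

Fix: Reference the column as major without single quotes

Corrected query:
SELECT id, name, major FROM students WHERE major = 'Biology'

Result:
id | name | major  
---+------+--------
2  | Kate | Biology
3  | Liam | Biology
6  | Dave | Biology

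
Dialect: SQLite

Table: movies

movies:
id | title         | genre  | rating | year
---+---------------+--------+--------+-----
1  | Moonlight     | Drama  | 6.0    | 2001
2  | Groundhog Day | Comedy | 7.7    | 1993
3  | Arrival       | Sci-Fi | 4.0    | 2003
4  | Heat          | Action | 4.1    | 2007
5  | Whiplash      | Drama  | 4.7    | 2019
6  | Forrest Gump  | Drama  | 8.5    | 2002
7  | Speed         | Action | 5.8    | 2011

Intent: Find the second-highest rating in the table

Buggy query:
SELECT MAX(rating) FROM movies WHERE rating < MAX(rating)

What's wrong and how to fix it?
Bug: The inner MAX is an aggregate inside WHERE, which is not allowed

Fix: Put the inner MAX in a scalar subquery

Corrected query:
SELECT MAX(rating) FROM movies WHERE rating < (SELECT MAX(rating) FROM movies)

Result:
MAX(rating)
-----------
7.7        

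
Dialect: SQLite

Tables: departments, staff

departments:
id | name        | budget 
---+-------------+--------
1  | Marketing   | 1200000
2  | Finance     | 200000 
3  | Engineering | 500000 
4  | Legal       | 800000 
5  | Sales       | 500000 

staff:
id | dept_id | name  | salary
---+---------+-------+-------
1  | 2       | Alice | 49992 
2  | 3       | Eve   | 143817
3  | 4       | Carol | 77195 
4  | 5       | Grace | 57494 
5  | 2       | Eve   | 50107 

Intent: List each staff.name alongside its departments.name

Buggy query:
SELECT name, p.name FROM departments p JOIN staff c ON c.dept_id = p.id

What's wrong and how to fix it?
Bug: Both tables have a 'name' column; the unqualified reference is ambiguous

Fix: Prefix ambiguous columns with the table alias

Corrected query:
SELECT c.name, p.name FROM departments p JOIN staff c ON c.dept_id = p.id

Result:
name  | name       
------+------------
Alice | Finance    
Eve   | Engineering
Carol | Legal      
Grace | Sales      
Eve   | Finance    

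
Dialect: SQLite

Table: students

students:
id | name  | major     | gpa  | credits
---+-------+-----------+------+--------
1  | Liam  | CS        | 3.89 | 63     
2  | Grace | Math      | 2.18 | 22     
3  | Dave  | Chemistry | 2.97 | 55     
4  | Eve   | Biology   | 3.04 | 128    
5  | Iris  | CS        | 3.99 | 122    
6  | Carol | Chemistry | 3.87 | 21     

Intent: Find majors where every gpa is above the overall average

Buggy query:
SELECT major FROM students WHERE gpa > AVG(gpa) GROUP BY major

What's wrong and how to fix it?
Bug: WHERE evaluates per row before aggregation, so AVG() is unavailable

Fix: Use a subquery for AVG and a HAVING MIN(...) filter so the condition holds for every row in the group

Corrected query:
SELECT major FROM students GROUP BY major HAVING MIN(gpa) > (SELECT AVG(gpa) FROM students)

Result:
major
-----
CS   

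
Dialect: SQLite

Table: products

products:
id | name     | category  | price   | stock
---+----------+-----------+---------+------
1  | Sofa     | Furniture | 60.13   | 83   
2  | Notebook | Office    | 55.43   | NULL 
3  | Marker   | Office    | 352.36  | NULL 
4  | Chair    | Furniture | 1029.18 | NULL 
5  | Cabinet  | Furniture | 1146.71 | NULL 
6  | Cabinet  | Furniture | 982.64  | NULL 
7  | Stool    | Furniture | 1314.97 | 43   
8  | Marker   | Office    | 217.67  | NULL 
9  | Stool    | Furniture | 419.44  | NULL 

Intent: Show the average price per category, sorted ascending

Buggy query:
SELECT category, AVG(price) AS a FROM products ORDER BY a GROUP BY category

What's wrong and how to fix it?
Bug: ORDER BY appears before GROUP BY; SQL clause order requires GROUP BY first

Fix: Move ORDER BY to the end, after GROUP BY

Corrected query:
SELECT category, AVG(price) AS a FROM products GROUP BY category ORDER BY a

Result:
category  | a         
----------+-----------
Office    | 208.486667
Furniture | 825.511667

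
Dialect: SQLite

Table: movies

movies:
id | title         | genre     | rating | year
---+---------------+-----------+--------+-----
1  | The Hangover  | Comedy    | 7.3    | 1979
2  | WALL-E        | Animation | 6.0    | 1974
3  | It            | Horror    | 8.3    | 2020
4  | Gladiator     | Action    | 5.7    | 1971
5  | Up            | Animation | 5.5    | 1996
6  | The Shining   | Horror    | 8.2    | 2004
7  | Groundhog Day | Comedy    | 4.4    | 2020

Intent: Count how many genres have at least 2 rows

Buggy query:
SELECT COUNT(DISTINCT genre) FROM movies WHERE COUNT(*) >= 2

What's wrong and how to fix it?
Bug: WHERE filters individual rows, not groups, so a group-level COUNT is invalid there

Fix: Group first with HAVING COUNT(*) >= 2, then COUNT the resulting groups

Corrected query:
SELECT COUNT(*) FROM (SELECT genre FROM movies GROUP BY genre HAVING COUNT(*) >= 2)

Result:
COUNT(*)
--------
3       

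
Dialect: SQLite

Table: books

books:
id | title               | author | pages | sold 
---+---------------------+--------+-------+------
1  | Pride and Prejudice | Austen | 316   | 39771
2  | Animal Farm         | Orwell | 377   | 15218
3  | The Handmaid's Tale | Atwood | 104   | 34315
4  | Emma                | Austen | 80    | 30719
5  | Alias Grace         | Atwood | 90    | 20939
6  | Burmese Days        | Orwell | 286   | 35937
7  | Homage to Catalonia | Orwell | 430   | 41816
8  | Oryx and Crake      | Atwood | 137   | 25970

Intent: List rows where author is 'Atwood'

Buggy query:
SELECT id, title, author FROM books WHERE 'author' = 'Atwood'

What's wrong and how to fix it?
Bug: 'author' in single quotes is a string literal, not the column; the comparison is literal-vs-literal and never true

Fix: Remove the quotes around the column name (or use double quotes for an identifier)

Corrected query:
SELECT id, title, author FROM books WHERE author = 'Atwood'

Result:
id | title               | author
---+---------------------+-------
3  | The Handmaid's Tale | Atwood
5  | Alias Grace         | Atwood
8  | Oryx and Crake      | Atwood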